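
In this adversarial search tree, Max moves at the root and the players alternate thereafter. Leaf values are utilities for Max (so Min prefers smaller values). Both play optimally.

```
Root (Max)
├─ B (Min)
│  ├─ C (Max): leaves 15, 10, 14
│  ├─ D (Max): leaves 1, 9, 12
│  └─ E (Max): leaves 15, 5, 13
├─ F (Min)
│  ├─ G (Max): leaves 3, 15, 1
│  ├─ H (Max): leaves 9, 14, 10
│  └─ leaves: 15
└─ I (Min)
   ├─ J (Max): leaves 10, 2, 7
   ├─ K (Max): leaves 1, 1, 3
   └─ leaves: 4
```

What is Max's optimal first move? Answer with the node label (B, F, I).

F

C (Max): max(15, 10, 14) = 15
D (Max): max(1, 9, 12) = 12
E (Max): max(15, 5, 13) = 15
B (Min): min(15, 12, 15) = 12
G (Max): max(3, 15, 1) = 15
H (Max): max(9, 14, 10) = 14
F (Min): min(15, 14, 15) = 14
J (Max): max(10, 2, 7) = 10
K (Max): max(1, 1, 3) = 3
I (Min): min(10, 3, 4) = 3
Root (Max): max(12, 14, 3) = 14
Max picks the child with the highest value: F (value 14).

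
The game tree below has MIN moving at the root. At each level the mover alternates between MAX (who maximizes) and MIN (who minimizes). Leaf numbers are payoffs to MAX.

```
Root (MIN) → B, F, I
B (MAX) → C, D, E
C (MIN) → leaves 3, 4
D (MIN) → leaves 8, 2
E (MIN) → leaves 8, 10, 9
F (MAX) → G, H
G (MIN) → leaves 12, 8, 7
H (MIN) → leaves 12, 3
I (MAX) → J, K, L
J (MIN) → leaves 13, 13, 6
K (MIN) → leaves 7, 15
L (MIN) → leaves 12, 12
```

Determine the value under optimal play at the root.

7

C (MIN): min(3, 4) = 3
D (MIN): min(8, 2) = 2
E (MIN): min(8, 10, 9) = 8
B (MAX): max(3, 2, 8) = 8
G (MIN): min(12, 8, 7) = 7
H (MIN): min(12, 3) = 3
F (MAX): max(7, 3) = 7
J (MIN): min(13, 13, 6) = 6
K (MIN): min(7, 15) = 7
L (MIN): min(12, 12) = 12
I (MAX): max(6, 7, 12) = 12
Root (MIN): min(8, 7, 12) = 7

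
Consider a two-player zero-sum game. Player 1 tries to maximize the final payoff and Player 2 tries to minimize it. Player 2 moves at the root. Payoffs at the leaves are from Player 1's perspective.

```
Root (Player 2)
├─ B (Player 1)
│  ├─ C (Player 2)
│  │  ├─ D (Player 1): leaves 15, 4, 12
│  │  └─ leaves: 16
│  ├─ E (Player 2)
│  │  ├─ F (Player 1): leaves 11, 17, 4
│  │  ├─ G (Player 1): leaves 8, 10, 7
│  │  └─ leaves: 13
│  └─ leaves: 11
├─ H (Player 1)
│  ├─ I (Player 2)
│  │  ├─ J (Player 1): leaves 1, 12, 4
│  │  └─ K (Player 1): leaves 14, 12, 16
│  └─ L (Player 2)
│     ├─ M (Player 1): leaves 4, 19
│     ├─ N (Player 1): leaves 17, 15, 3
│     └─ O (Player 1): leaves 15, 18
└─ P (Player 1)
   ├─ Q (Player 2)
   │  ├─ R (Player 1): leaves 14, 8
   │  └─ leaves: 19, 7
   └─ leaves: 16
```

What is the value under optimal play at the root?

15

D (Player 1): max(15, 4, 12) = 15
C (Player 2): min(15, 16) = 15
F (Player 1): max(11, 17, 4) = 17
G (Player 1): max(8, 10, 7) = 10
E (Player 2): min(17, 10, 13) = 10
B (Player 1): max(15, 10, 11) = 15
J (Player 1): max(1, 12, 4) = 12
K (Player 1): max(14, 12, 16) = 16
I (Player 2): min(12, 16) = 12
M (Player 1): max(4, 19) = 19
N (Player 1): max(17, 15, 3) = 17
O (Player 1): max(15, 18) = 18
L (Player 2): min(19, 17, 18) = 17
H (Player 1): max(12, 17) = 17
R (Player 1): max(14, 8) = 14
Q (Player 2): min(14, 19, 7) = 7
P (Player 1): max(7, 16) = 16
Root (Player 2): min(15, 17, 16) = 15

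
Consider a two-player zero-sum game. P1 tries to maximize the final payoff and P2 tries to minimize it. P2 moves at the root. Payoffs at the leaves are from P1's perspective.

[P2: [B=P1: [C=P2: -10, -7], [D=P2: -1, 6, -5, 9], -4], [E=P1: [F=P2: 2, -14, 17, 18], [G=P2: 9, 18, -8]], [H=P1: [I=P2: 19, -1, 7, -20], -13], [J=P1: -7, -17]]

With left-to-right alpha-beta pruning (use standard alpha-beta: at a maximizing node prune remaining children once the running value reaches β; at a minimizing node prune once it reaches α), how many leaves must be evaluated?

20

C [α=-∞,β=+∞]: v=-10
D [α=-10,β=+∞]: v=-5
B [α=-∞,β=+∞]: v=-4
F [α=-∞,β=-4]: v=-14
G [α=-14,β=-4]: v=-8
E [α=-∞,β=-4]: v=-8
I [α=-∞,β=-8]: v=-20
H [α=-∞,β=-8]: v=-13
J [α=-∞,β=-13]: v=-7 after child 1 ≥ β → β-cutoff, skip 1
Root [α=-∞,β=+∞]: v=-13
Leaves evaluated: 20 of 21.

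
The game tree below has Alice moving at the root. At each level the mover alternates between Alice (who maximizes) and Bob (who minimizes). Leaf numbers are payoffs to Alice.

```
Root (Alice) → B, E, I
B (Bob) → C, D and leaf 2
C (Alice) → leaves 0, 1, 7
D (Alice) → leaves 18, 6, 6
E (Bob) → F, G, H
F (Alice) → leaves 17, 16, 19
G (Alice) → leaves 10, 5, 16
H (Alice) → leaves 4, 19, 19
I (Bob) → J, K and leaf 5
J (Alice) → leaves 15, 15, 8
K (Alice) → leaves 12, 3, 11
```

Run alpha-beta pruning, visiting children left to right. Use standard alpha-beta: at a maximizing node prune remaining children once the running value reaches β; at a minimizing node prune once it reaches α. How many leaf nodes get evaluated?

16

C [α=-∞,β=+∞]: v=7
D [α=-∞,β=7]: v=18 after child 1 ≥ β → β-cutoff, skip 2
B [α=-∞,β=+∞]: v=2
F [α=2,β=+∞]: v=19
G [α=2,β=19]: v=16
H [α=2,β=16]: v=19 after child 2 ≥ β → β-cutoff, skip 1
E [α=2,β=+∞]: v=16
J [α=16,β=+∞]: v=15
I [α=16,β=+∞]: v=15 after child 1 ≤ α → α-cutoff, skip 2
Root [α=-∞,β=+∞]: v=16
Leaves evaluated: 16 of 23.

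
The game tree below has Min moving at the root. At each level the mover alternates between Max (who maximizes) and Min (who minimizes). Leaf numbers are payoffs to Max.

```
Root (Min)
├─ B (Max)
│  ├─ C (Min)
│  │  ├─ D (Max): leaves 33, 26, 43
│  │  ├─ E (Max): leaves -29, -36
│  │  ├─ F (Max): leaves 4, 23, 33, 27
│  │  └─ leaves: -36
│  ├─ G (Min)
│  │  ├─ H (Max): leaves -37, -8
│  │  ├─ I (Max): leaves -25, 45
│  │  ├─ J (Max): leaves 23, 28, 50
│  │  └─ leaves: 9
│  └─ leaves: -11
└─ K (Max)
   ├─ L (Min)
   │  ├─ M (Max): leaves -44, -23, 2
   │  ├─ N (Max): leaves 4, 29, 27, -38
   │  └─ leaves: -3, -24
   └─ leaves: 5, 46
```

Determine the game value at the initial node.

D (Max): max(33, 26, 43) = 43
E (Max): max(-29, -36) = -29
F (Max): max(4, 23, 33, 27) = 33
C (Min): min(43, -29, 33, -36) = -36
H (Max): max(-37, -8) = -8
I (Max): max(-25, 45) = 45
J (Max): max(23, 28, 50) = 50
G (Min): min(-8, 45, 50, 9) = -8
B (Max): max(-36, -8, -11) = -8
M (Max): max(-44, -23, 2) = 2
N (Max): max(4, 29, 27, -38) = 29
L (Min): min(2, 29, -3, -24) = -24
K (Max): max(-24, 5, 46) = 46
Root (Min): min(-8, 46) = -8

-8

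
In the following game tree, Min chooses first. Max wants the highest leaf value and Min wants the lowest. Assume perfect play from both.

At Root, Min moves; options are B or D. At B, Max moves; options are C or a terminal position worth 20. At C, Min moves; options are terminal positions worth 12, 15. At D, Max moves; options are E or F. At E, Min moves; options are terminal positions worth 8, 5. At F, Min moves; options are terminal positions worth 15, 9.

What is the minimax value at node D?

E: min(8, 5) = 5
F: min(15, 9) = 9
D: max(5, 9) = 9

9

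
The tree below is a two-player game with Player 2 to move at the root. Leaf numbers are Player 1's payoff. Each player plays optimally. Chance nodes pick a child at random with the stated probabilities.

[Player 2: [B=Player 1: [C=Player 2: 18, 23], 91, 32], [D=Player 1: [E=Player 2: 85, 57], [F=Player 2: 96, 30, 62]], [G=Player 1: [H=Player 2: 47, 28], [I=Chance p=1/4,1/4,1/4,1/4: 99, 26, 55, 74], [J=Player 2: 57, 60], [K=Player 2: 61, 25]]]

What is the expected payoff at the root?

C (Player 2): min(18, 23) = 18
B (Player 1): max(18, 91, 32) = 91
E (Player 2): min(85, 57) = 57
F (Player 2): min(96, 30, 62) = 30
D (Player 1): max(57, 30) = 57
H (Player 2): min(47, 28) = 28
I (Chance): 1/4·99 + 1/4·26 + 1/4·55 + 1/4·74 = 63.5
J (Player 2): min(57, 60) = 57
K (Player 2): min(61, 25) = 25
G (Player 1): max(28, 63.5, 57, 25) = 63.5
Root (Player 2): min(91, 57, 63.5) = 57

57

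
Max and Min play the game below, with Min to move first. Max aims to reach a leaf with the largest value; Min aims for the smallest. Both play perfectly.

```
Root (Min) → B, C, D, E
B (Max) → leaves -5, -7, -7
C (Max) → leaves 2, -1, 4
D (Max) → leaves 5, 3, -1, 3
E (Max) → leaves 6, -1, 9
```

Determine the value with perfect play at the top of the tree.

B (Max): max(-5, -7, -7) = -5
C (Max): max(2, -1, 4) = 4
D (Max): max(5, 3, -1, 3) = 5
E (Max): max(6, -1, 9) = 9
Root (Min): min(-5, 4, 5, 9) = -5

-5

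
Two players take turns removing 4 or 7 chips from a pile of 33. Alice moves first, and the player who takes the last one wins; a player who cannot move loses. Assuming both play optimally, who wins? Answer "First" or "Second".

i:   0  1  2  3  4  5  6  7  8  9 10 11 12 13 14 15 16 17 18 19 20 21 22 23 24 25 26 27 28 29 30 31 32 33
     L  L  L  L  W  W  W  W  W  W  W  L  L  L  L  W  W  W  W  W  W  W  L  L  L  L  W  W  W  W  W  W  W  L
Position 33 is L, so the second player wins.

Second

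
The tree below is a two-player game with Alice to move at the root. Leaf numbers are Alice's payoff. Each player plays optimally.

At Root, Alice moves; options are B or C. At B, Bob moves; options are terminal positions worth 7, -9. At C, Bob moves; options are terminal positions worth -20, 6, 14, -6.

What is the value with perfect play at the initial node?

-9

B (Bob): min(7, -9) = -9
C (Bob): min(-20, 6, 14, -6) = -20
Root (Alice): max(-9, -20) = -9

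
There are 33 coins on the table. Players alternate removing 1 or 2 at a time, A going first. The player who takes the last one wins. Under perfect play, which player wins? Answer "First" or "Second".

Second

Compute winning (W) and losing (L) positions by backward induction:
i:   0  1  2  3  4  5  6  7  8  9 10 11 12 13 14 15 16 17 18 19 20 21 22 23 24 25 26 27 28 29 30 31 32 33
     L  W  W  L  W  W  L  W  W  L  W  W  L  W  W  L  W  W  L  W  W  L  W  W  L  W  W  L  W  W  L  W  W  L
Position 33 is L, so the second player wins.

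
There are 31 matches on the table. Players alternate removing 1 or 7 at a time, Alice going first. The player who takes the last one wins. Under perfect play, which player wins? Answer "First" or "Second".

First

Positions where the player to move wins (W) vs loses (L):
i:   0  1  2  3  4  5  6  7  8  9 10 11 12 13 14 15 16 17 18 19 20 21 22 23 24 25 26 27 28 29 30 31
     L  W  L  W  L  W  L  W  L  W  L  W  L  W  L  W  L  W  L  W  L  W  L  W  L  W  L  W  L  W  L  W
Position 31 is W, so the first player wins.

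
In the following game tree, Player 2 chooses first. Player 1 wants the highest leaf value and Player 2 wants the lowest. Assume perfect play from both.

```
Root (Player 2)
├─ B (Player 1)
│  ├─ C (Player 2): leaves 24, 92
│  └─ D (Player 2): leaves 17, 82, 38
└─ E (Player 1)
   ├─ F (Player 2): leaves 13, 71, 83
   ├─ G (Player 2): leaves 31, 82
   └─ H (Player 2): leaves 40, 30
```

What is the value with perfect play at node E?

F: min(13, 71, 83) = 13
G: min(31, 82) = 31
H: min(40, 30) = 30
E: max(13, 31, 30) = 31

31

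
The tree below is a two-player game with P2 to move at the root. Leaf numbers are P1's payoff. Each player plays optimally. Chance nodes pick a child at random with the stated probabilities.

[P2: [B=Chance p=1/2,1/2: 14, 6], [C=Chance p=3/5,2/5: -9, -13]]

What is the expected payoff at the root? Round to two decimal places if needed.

-10.6

B (Chance): 1/2·14 + 1/2·6 = 10
C (Chance): 3/5·-9 + 2/5·-13 = -10.6
Root (P2): min(10, -10.6) = -10.6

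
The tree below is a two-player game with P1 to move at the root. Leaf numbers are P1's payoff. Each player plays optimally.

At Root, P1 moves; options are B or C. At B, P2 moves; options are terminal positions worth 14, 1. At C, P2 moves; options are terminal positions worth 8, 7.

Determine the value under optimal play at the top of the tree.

7

B (P2): min(14, 1) = 1
C (P2): min(8, 7) = 7
Root (P1): max(1, 7) = 7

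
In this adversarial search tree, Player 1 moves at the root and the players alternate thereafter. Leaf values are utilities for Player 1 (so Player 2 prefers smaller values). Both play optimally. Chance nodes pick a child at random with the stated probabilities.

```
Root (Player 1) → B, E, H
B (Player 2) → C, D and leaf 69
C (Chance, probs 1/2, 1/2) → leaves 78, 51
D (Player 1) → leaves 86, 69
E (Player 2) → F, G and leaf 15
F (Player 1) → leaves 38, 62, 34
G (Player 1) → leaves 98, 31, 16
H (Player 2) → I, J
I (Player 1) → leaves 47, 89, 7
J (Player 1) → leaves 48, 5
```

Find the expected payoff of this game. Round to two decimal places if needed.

64.5

C (Chance): 1/2·78 + 1/2·51 = 64.5
D (Player 1): max(86, 69) = 86
B (Player 2): min(64.5, 86, 69) = 64.5
F (Player 1): max(38, 62, 34) = 62
G (Player 1): max(98, 31, 16) = 98
E (Player 2): min(62, 98, 15) = 15
I (Player 1): max(47, 89, 7) = 89
J (Player 1): max(48, 5) = 48
H (Player 2): min(89, 48) = 48
Root (Player 1): max(64.5, 15, 48) = 64.5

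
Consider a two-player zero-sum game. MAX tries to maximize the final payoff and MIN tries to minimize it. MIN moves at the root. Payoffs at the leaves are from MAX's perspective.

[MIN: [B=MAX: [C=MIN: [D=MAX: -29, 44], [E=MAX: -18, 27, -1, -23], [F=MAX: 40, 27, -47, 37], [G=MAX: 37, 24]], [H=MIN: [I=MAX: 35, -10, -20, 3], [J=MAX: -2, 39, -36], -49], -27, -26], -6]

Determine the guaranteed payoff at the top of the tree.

-6

D (MAX): max(-29, 44) = 44
E (MAX): max(-18, 27, -1, -23) = 27
F (MAX): max(40, 27, -47, 37) = 40
G (MAX): max(37, 24) = 37
C (MIN): min(44, 27, 40, 37) = 27
I (MAX): max(35, -10, -20, 3) = 35
J (MAX): max(-2, 39, -36) = 39
H (MIN): min(35, 39, -49) = -49
B (MAX): max(27, -49, -27, -26) = 27
Root (MIN): min(27, -6) = -6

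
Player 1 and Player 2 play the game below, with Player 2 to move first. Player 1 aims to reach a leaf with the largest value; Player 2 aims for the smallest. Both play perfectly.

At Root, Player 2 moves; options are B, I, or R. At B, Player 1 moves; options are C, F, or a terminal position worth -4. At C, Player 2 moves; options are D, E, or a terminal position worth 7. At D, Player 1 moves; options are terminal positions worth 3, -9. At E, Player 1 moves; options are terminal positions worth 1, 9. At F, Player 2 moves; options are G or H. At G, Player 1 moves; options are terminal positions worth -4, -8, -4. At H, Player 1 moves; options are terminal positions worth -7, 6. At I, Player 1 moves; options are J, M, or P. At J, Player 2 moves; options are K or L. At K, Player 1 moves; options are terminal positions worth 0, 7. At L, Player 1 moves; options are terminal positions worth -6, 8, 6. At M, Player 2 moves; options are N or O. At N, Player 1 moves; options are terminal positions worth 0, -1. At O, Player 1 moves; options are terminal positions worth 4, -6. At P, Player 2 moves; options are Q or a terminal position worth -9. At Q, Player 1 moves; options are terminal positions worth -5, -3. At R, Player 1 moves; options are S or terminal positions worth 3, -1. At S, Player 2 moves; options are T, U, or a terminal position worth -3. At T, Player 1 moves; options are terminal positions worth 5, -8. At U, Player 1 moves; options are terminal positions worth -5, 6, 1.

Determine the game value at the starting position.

D (Player 1): max(3, -9) = 3
E (Player 1): max(1, 9) = 9
C (Player 2): min(3, 9, 7) = 3
G (Player 1): max(-4, -8, -4) = -4
H (Player 1): max(-7, 6) = 6
F (Player 2): min(-4, 6) = -4
B (Player 1): max(3, -4, -4) = 3
K (Player 1): max(0, 7) = 7
L (Player 1): max(-6, 8, 6) = 8
J (Player 2): min(7, 8) = 7
N (Player 1): max(0, -1) = 0
O (Player 1): max(4, -6) = 4
M (Player 2): min(0, 4) = 0
Q (Player 1): max(-5, -3) = -3
P (Player 2): min(-3, -9) = -9
I (Player 1): max(7, 0, -9) = 7
T (Player 1): max(5, -8) = 5
U (Player 1): max(-5, 6, 1) = 6
S (Player 2): min(5, 6, -3) = -3
R (Player 1): max(-3, 3, -1) = 3
Root (Player 2): min(3, 7, 3) = 3

3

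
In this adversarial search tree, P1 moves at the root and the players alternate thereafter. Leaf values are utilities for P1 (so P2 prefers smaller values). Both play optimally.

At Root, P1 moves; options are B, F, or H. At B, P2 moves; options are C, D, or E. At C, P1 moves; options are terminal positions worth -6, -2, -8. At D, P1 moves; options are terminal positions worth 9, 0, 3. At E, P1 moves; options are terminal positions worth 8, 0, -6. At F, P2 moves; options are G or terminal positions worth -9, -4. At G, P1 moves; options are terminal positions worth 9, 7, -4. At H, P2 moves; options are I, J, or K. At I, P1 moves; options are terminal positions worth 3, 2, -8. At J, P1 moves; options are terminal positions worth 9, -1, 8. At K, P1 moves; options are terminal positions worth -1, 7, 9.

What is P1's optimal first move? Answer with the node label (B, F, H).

H

C (P1): max(-6, -2, -8) = -2
D (P1): max(9, 0, 3) = 9
E (P1): max(8, 0, -6) = 8
B (P2): min(-2, 9, 8) = -2
G (P1): max(9, 7, -4) = 9
F (P2): min(9, -9, -4) = -9
I (P1): max(3, 2, -8) = 3
J (P1): max(9, -1, 8) = 9
K (P1): max(-1, 7, 9) = 9
H (P2): min(3, 9, 9) = 3
Root (P1): max(-2, -9, 3) = 3
P1 picks the child with the highest value: H (value 3).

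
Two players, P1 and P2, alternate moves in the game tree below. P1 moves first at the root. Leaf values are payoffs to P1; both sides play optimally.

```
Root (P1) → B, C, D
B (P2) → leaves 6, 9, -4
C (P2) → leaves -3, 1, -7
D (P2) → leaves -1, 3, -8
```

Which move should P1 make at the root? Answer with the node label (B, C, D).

B (P2): min(6, 9, -4) = -4
C (P2): min(-3, 1, -7) = -7
D (P2): min(-1, 3, -8) = -8
Root (P1): max(-4, -7, -8) = -4
P1 picks the child with the highest value: B (value -4).

B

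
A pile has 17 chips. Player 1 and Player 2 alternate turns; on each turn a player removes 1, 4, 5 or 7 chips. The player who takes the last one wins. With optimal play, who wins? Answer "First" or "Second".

Mark each pile size as W (mover wins) or L (mover loses):
i:   0  1  2  3  4  5  6  7  8  9 10 11 12 13 14 15 16 17
     L  W  L  W  W  W  W  W  L  W  L  W  W  W  W  W  L  W
Position 17 is W, so the first player wins.

First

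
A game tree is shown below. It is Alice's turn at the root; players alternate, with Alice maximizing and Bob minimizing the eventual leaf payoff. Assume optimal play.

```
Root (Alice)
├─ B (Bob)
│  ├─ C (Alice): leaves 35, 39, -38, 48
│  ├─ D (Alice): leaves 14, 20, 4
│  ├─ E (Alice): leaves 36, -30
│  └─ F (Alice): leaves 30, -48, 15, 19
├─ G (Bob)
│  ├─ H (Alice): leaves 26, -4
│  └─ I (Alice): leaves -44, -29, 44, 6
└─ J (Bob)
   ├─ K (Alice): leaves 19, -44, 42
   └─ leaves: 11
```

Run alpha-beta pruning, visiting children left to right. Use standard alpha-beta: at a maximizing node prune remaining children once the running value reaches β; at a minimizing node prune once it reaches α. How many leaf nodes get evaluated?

C [α=-∞,β=+∞]: v=48
D [α=-∞,β=48]: v=20
E [α=-∞,β=20]: v=36 after child 1 ≥ β → β-cutoff, skip 1
F [α=-∞,β=20]: v=30 after child 1 ≥ β → β-cutoff, skip 3
B [α=-∞,β=+∞]: v=20
H [α=20,β=+∞]: v=26
I [α=20,β=26]: v=44 after child 3 ≥ β → β-cutoff, skip 1
G [α=20,β=+∞]: v=26
K [α=26,β=+∞]: v=42
J [α=26,β=+∞]: v=11
Root [α=-∞,β=+∞]: v=26
Leaves evaluated: 18 of 23.

18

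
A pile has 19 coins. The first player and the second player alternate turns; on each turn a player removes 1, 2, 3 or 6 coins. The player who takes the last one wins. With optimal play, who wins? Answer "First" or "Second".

First

Compute winning (W) and losing (L) positions by backward induction:
i:   0  1  2  3  4  5  6  7  8  9 10 11 12 13 14 15 16 17 18 19
     L  W  W  W  L  W  W  W  L  W  W  W  L  W  W  W  L  W  W  W
Position 19 is W, so the first player wins.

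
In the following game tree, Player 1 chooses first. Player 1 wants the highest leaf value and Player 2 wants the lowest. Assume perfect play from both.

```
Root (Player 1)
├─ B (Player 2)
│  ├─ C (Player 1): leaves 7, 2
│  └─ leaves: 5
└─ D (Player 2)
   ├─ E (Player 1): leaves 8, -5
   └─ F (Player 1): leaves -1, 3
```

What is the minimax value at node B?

5

C: max(7, 2) = 7
B: min(7, 5) = 5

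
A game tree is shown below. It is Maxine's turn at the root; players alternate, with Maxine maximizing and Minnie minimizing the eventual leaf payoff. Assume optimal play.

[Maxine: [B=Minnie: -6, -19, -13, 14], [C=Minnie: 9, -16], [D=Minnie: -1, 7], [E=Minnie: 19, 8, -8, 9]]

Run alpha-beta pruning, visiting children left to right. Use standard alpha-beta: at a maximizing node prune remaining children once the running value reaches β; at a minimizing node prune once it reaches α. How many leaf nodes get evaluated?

B [α=-∞,β=+∞]: v=-19
C [α=-19,β=+∞]: v=-16
D [α=-16,β=+∞]: v=-1
E [α=-1,β=+∞]: v=-8 after child 3 ≤ α → α-cutoff, skip 1
Root [α=-∞,β=+∞]: v=-1
Leaves evaluated: 11 of 12.

11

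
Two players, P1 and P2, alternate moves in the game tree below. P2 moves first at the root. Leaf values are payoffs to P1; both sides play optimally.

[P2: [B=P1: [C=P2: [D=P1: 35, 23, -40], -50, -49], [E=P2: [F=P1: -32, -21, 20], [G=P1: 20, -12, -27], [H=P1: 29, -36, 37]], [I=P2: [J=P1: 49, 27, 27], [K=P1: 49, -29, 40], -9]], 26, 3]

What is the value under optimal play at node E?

20

F: max(-32, -21, 20) = 20
G: max(20, -12, -27) = 20
H: max(29, -36, 37) = 37
E: min(20, 20, 37) = 20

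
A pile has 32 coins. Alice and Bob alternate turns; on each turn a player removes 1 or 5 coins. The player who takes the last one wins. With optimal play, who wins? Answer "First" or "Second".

Second

i:   0  1  2  3  4  5  6  7  8  9 10 11 12 13 14 15 16 17 18 19 20 21 22 23 24 25 26 27 28 29 30 31 32
     L  W  L  W  L  W  L  W  L  W  L  W  L  W  L  W  L  W  L  W  L  W  L  W  L  W  L  W  L  W  L  W  L
Position 32 is L, so the second player wins.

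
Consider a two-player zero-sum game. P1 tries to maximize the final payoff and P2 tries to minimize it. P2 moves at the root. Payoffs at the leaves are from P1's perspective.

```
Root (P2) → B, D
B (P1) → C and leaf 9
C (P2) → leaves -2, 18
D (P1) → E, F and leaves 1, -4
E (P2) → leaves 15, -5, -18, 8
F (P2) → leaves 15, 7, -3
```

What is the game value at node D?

E: min(15, -5, -18, 8) = -18
F: min(15, 7, -3) = -3
D: max(-18, -3, 1, -4) = 1

1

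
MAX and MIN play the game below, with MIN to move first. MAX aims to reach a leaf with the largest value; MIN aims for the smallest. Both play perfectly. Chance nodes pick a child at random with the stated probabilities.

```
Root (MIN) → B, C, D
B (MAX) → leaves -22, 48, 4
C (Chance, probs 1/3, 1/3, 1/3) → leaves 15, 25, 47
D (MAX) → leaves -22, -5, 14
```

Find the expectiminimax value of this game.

B (MAX): max(-22, 48, 4) = 48
C (Chance): 1/3·15 + 1/3·25 + 1/3·47 = 29
D (MAX): max(-22, -5, 14) = 14
Root (MIN): min(48, 29, 14) = 14

14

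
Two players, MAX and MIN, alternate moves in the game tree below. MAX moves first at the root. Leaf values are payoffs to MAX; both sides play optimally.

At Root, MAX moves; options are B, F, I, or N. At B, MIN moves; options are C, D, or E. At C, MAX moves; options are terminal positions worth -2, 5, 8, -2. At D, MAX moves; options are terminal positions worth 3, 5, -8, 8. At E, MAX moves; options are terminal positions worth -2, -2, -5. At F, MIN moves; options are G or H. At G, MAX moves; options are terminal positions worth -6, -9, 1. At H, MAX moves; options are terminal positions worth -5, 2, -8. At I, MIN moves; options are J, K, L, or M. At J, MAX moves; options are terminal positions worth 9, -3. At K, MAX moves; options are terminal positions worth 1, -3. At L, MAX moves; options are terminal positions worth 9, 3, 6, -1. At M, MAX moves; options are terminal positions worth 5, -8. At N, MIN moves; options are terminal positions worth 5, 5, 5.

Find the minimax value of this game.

C (MAX): max(-2, 5, 8, -2) = 8
D (MAX): max(3, 5, -8, 8) = 8
E (MAX): max(-2, -2, -5) = -2
B (MIN): min(8, 8, -2) = -2
G (MAX): max(-6, -9, 1) = 1
H (MAX): max(-5, 2, -8) = 2
F (MIN): min(1, 2) = 1
J (MAX): max(9, -3) = 9
K (MAX): max(1, -3) = 1
L (MAX): max(9, 3, 6, -1) = 9
M (MAX): max(5, -8) = 5
I (MIN): min(9, 1, 9, 5) = 1
N (MIN): min(5, 5, 5) = 5
Root (MAX): max(-2, 1, 1, 5) = 5

5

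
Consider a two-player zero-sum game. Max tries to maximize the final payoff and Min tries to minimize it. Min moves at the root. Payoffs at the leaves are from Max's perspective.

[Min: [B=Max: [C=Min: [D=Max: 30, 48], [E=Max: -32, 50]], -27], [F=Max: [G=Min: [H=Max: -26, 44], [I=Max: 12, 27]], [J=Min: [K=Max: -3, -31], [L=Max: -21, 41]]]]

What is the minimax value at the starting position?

D (Max): max(30, 48) = 48
E (Max): max(-32, 50) = 50
C (Min): min(48, 50) = 48
B (Max): max(48, -27) = 48
H (Max): max(-26, 44) = 44
I (Max): max(12, 27) = 27
G (Min): min(44, 27) = 27
K (Max): max(-3, -31) = -3
L (Max): max(-21, 41) = 41
J (Min): min(-3, 41) = -3
F (Max): max(27, -3) = 27
Root (Min): min(48, 27) = 27

27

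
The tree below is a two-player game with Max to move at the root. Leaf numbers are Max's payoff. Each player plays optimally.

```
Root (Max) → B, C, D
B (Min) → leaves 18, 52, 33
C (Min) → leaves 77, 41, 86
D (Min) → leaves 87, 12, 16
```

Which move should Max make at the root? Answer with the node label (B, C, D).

B (Min): min(18, 52, 33) = 18
C (Min): min(77, 41, 86) = 41
D (Min): min(87, 12, 16) = 12
Root (Max): max(18, 41, 12) = 41
Max picks the child with the highest value: C (value 41).

C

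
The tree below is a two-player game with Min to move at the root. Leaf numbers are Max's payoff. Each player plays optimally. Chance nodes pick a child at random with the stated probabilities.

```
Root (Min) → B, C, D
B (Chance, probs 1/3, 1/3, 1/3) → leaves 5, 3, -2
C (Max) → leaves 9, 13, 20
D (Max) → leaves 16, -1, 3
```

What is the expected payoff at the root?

B (Chance): 1/3·5 + 1/3·3 + 1/3·-2 = 2
C (Max): max(9, 13, 20) = 20
D (Max): max(16, -1, 3) = 16
Root (Min): min(2, 20, 16) = 2

2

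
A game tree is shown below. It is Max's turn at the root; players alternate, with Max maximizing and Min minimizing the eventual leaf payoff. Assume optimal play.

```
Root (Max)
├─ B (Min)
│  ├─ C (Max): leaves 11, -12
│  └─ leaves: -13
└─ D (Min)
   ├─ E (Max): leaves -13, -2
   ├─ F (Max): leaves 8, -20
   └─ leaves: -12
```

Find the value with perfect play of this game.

-12

C (Max): max(11, -12) = 11
B (Min): min(11, -13) = -13
E (Max): max(-13, -2) = -2
F (Max): max(8, -20) = 8
D (Min): min(-2, 8, -12) = -12
Root (Max): max(-13, -12) = -12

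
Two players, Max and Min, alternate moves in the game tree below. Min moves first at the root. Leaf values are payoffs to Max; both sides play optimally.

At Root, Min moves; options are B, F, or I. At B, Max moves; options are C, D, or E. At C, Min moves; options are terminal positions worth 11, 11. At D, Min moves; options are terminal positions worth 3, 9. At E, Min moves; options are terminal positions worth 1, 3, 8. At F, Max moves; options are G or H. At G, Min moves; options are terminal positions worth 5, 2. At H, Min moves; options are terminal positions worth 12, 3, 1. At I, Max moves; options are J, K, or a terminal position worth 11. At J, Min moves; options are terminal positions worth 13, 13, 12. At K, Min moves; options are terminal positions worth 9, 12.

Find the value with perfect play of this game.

2

C (Min): min(11, 11) = 11
D (Min): min(3, 9) = 3
E (Min): min(1, 3, 8) = 1
B (Max): max(11, 3, 1) = 11
G (Min): min(5, 2) = 2
H (Min): min(12, 3, 1) = 1
F (Max): max(2, 1) = 2
J (Min): min(13, 13, 12) = 12
K (Min): min(9, 12) = 9
I (Max): max(12, 9, 11) = 12
Root (Min): min(11, 2, 12) = 2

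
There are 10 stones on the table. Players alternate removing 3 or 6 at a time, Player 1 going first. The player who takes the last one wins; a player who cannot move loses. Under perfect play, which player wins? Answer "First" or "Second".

W/L table (W = player to move can force a win):
i:   0  1  2  3  4  5  6  7  8  9 10
     L  L  L  W  W  W  W  W  W  L  L
Position 10 is L, so the second player wins.

Second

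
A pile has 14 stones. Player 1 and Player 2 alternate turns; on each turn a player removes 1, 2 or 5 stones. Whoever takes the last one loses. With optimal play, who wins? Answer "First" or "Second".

First

Positions where the player to move wins (W) vs loses (L):
i:   0  1  2  3  4  5  6  7  8  9 10 11 12 13 14
     W  L  W  W  L  W  W  L  W  W  L  W  W  L  W
Position 14 is W, so the first player wins.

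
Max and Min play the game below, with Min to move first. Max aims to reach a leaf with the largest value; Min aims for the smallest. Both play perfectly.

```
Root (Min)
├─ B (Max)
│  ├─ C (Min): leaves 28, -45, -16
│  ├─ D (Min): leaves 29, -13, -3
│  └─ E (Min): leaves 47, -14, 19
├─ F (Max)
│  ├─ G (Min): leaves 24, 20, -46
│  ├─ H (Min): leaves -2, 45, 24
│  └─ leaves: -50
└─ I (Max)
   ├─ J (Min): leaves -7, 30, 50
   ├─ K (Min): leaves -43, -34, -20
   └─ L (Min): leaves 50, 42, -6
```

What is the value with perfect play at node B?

C: min(28, -45, -16) = -45
D: min(29, -13, -3) = -13
E: min(47, -14, 19) = -14
B: max(-45, -13, -14) = -13

-13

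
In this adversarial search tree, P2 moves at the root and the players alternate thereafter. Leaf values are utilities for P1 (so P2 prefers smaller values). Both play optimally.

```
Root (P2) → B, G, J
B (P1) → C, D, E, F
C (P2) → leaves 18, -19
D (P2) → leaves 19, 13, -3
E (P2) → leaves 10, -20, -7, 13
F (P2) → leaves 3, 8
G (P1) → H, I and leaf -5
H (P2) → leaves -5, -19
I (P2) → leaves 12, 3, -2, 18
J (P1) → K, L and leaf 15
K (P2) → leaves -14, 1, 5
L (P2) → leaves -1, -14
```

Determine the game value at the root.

C (P2): min(18, -19) = -19
D (P2): min(19, 13, -3) = -3
E (P2): min(10, -20, -7, 13) = -20
F (P2): min(3, 8) = 3
B (P1): max(-19, -3, -20, 3) = 3
H (P2): min(-5, -19) = -19
I (P2): min(12, 3, -2, 18) = -2
G (P1): max(-19, -2, -5) = -2
K (P2): min(-14, 1, 5) = -14
L (P2): min(-1, -14) = -14
J (P1): max(-14, -14, 15) = 15
Root (P2): min(3, -2, 15) = -2

-2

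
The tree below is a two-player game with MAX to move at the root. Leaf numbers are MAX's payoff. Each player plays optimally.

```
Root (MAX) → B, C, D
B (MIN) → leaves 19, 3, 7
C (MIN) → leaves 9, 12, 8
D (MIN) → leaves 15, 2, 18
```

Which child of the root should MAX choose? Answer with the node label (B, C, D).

B (MIN): min(19, 3, 7) = 3
C (MIN): min(9, 12, 8) = 8
D (MIN): min(15, 2, 18) = 2
Root (MAX): max(3, 8, 2) = 8
MAX picks the child with the highest value: C (value 8).

C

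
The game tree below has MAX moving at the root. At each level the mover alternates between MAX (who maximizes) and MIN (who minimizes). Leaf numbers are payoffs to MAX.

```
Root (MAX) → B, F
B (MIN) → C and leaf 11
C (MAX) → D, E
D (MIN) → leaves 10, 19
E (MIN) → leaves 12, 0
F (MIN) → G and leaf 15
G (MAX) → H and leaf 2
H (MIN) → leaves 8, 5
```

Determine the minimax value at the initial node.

D (MIN): min(10, 19) = 10
E (MIN): min(12, 0) = 0
C (MAX): max(10, 0) = 10
B (MIN): min(10, 11) = 10
H (MIN): min(8, 5) = 5
G (MAX): max(5, 2) = 5
F (MIN): min(5, 15) = 5
Root (MAX): max(10, 5) = 10

10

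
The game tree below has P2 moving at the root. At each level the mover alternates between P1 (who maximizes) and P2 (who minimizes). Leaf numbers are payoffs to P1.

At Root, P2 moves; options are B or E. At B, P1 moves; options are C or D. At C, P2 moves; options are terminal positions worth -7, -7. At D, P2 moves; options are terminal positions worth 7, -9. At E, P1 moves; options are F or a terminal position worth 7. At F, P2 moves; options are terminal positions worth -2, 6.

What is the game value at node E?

F: min(-2, 6) = -2
E: max(-2, 7) = 7

7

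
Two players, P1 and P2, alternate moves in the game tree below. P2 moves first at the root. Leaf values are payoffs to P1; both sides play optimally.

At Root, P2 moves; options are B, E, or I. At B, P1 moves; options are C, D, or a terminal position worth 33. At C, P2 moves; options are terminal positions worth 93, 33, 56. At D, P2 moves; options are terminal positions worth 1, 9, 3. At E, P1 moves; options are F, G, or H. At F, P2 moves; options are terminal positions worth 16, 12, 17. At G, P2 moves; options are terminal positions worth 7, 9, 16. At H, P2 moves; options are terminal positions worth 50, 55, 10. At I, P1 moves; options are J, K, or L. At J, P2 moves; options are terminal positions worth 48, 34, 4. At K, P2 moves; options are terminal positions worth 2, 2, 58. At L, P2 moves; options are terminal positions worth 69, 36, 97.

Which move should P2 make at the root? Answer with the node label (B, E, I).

C (P2): min(93, 33, 56) = 33
D (P2): min(1, 9, 3) = 1
B (P1): max(33, 1, 33) = 33
F (P2): min(16, 12, 17) = 12
G (P2): min(7, 9, 16) = 7
H (P2): min(50, 55, 10) = 10
E (P1): max(12, 7, 10) = 12
J (P2): min(48, 34, 4) = 4
K (P2): min(2, 2, 58) = 2
L (P2): min(69, 36, 97) = 36
I (P1): max(4, 2, 36) = 36
Root (P2): min(33, 12, 36) = 12
P2 picks the child with the lowest value: E (value 12).

E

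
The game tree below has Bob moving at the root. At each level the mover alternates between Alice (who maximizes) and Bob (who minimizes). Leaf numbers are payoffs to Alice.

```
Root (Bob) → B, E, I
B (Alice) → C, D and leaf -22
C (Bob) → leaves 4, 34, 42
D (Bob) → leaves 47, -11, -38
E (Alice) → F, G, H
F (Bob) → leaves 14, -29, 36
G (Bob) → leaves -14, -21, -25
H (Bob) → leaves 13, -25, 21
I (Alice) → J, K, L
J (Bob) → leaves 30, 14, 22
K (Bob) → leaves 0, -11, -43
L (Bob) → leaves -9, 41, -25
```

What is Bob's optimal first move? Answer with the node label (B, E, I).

C (Bob): min(4, 34, 42) = 4
D (Bob): min(47, -11, -38) = -38
B (Alice): max(4, -38, -22) = 4
F (Bob): min(14, -29, 36) = -29
G (Bob): min(-14, -21, -25) = -25
H (Bob): min(13, -25, 21) = -25
E (Alice): max(-29, -25, -25) = -25
J (Bob): min(30, 14, 22) = 14
K (Bob): min(0, -11, -43) = -43
L (Bob): min(-9, 41, -25) = -25
I (Alice): max(14, -43, -25) = 14
Root (Bob): min(4, -25, 14) = -25
Bob picks the child with the lowest value: E (value -25).

E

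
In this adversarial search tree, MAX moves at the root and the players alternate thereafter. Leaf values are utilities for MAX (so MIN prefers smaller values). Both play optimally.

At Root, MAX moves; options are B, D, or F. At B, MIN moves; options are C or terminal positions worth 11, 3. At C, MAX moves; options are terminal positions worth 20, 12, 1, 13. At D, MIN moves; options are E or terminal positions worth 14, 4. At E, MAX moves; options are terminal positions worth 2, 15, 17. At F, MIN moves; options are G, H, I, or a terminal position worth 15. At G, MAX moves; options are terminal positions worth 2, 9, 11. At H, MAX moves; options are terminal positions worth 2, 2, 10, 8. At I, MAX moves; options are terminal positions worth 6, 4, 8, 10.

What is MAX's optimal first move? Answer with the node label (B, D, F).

F

C (MAX): max(20, 12, 1, 13) = 20
B (MIN): min(20, 11, 3) = 3
E (MAX): max(2, 15, 17) = 17
D (MIN): min(17, 14, 4) = 4
G (MAX): max(2, 9, 11) = 11
H (MAX): max(2, 2, 10, 8) = 10
I (MAX): max(6, 4, 8, 10) = 10
F (MIN): min(11, 10, 10, 15) = 10
Root (MAX): max(3, 4, 10) = 10
MAX picks the child with the highest value: F (value 10).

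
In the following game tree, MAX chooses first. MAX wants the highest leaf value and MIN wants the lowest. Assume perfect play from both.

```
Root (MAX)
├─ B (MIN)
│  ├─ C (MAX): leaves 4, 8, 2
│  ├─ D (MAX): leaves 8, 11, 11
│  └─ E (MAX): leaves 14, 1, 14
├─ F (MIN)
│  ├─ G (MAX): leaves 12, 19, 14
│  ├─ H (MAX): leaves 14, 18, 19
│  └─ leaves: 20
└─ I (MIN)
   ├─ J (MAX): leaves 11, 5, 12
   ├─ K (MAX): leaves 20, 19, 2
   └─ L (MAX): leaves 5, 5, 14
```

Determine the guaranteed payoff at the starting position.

C (MAX): max(4, 8, 2) = 8
D (MAX): max(8, 11, 11) = 11
E (MAX): max(14, 1, 14) = 14
B (MIN): min(8, 11, 14) = 8
G (MAX): max(12, 19, 14) = 19
H (MAX): max(14, 18, 19) = 19
F (MIN): min(19, 19, 20) = 19
J (MAX): max(11, 5, 12) = 12
K (MAX): max(20, 19, 2) = 20
L (MAX): max(5, 5, 14) = 14
I (MIN): min(12, 20, 14) = 12
Root (MAX): max(8, 19, 12) = 19

19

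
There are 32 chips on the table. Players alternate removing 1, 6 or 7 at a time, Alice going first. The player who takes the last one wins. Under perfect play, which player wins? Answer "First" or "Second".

First

Compute winning (W) and losing (L) positions by backward induction:
i:   0  1  2  3  4  5  6  7  8  9 10 11 12 13 14 15 16 17 18 19 20 21 22 23 24 25 26 27 28 29 30 31 32
     L  W  L  W  L  W  W  W  W  W  W  W  L  W  L  W  L  W  W  W  W  W  W  W  L  W  L  W  L  W  W  W  W
Position 32 is W, so the first player wins.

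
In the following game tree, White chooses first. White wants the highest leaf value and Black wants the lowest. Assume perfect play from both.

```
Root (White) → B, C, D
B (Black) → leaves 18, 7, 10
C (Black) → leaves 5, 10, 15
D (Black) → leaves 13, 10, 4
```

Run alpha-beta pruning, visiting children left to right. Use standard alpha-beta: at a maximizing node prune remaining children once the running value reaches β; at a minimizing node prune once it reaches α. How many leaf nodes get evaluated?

B [α=-∞,β=+∞]: v=7
C [α=7,β=+∞]: v=5 after child 1 ≤ α → α-cutoff, skip 2
D [α=7,β=+∞]: v=4
Root [α=-∞,β=+∞]: v=7
Leaves evaluated: 7 of 9.

7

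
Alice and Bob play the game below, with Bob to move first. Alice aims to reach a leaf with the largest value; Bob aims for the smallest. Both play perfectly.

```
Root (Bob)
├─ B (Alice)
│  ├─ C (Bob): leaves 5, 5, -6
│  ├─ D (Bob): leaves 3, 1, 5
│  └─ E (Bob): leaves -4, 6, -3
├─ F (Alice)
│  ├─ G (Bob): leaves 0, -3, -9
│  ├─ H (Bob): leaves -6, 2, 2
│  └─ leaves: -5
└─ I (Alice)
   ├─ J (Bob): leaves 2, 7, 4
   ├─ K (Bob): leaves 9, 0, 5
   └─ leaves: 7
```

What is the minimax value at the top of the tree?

C (Bob): min(5, 5, -6) = -6
D (Bob): min(3, 1, 5) = 1
E (Bob): min(-4, 6, -3) = -4
B (Alice): max(-6, 1, -4) = 1
G (Bob): min(0, -3, -9) = -9
H (Bob): min(-6, 2, 2) = -6
F (Alice): max(-9, -6, -5) = -5
J (Bob): min(2, 7, 4) = 2
K (Bob): min(9, 0, 5) = 0
I (Alice): max(2, 0, 7) = 7
Root (Bob): min(1, -5, 7) = -5

-5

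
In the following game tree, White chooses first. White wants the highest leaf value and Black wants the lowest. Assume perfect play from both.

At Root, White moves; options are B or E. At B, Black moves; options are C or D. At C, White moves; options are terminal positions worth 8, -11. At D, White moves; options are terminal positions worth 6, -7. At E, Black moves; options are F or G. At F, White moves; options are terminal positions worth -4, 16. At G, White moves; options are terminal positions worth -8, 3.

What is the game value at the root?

6

C (White): max(8, -11) = 8
D (White): max(6, -7) = 6
B (Black): min(8, 6) = 6
F (White): max(-4, 16) = 16
G (White): max(-8, 3) = 3
E (Black): min(16, 3) = 3
Root (White): max(6, 3) = 6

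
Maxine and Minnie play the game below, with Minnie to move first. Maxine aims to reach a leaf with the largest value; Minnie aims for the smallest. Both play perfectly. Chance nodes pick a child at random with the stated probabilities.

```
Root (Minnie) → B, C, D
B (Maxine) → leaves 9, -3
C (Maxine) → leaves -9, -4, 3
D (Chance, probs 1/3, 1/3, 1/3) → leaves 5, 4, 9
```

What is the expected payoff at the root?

3

B (Maxine): max(9, -3) = 9
C (Maxine): max(-9, -4, 3) = 3
D (Chance): 1/3·5 + 1/3·4 + 1/3·9 = 6
Root (Minnie): min(9, 3, 6) = 3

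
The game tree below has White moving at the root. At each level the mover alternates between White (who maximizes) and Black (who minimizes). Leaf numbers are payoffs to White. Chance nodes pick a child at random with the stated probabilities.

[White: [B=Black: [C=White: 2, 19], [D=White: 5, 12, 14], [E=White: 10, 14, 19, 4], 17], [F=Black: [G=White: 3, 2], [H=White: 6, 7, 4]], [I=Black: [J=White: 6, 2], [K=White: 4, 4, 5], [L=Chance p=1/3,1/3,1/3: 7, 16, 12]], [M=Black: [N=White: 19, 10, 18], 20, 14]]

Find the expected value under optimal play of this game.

C (White): max(2, 19) = 19
D (White): max(5, 12, 14) = 14
E (White): max(10, 14, 19, 4) = 19
B (Black): min(19, 14, 19, 17) = 14
G (White): max(3, 2) = 3
H (White): max(6, 7, 4) = 7
F (Black): min(3, 7) = 3
J (White): max(6, 2) = 6
K (White): max(4, 4, 5) = 5
L (Chance): 1/3·7 + 1/3·16 + 1/3·12 = 11.67
I (Black): min(6, 5, 11.67) = 5
N (White): max(19, 10, 18) = 19
M (Black): min(19, 20, 14) = 14
Root (White): max(14, 3, 5, 14) = 14

14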